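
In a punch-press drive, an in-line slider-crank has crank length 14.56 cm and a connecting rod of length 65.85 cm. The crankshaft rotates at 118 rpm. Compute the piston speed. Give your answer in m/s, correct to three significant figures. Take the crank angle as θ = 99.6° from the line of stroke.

ω = 2π·118/60 = 12.36 rad/s
For an in-line slider-crank, x = r cosθ + √(L² − r² sin²θ), so v = −rω sinθ·[1 + r cosθ/√(L² − r² sin²θ)].
With r = 0.1456 m, L = 0.6585 m, θ = 99.6°: √(L² − r² sin²θ) = 0.64266 m.
v = −0.1456·12.36·0.98600·[1 + 0.1456·-0.16677/0.64266] = -1.7069 m/s.
|v| = 1.7069 m/s.

1.71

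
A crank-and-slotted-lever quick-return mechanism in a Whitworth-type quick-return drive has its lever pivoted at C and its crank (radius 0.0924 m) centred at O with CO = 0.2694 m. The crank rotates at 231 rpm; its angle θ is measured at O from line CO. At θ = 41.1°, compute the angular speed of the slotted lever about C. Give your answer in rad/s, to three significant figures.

5.57

ω = 24.19 rad/s (from 231 rpm).
Crank pin A relative to C: A = (d + r cosθ, r sinθ); lever angle φ = atan2(r sinθ, d + r cosθ).
Differentiating tanφ: φ̇ = rω(d cosθ + r)/(d² + r² + 2dr cosθ).
d² + r² + 2dr cosθ = |CA|² = 0.11863 m²;  d cosθ + r = +0.29541 m.
|ω_lever| = |0.0924·24.19·+0.29541| / 0.11863 = 5.566 rad/s.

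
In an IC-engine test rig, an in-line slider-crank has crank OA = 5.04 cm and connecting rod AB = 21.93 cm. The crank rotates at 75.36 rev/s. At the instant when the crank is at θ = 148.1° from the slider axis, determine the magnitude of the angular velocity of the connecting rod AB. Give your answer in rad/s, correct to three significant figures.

93.1

ω = 473.5 rad/s (converted from 75.36 rev/s).
The rod makes angle φ with the slider axis where L sinφ = r sinθ; differentiating, L cosφ·φ̇ = r ω cosθ.
L cosφ = √(L² − r² sin²θ) = 0.21768 m.
|ω_rod| = r ω |cosθ| / √(L² − r² sin²θ) = 0.0504·473.5·0.84897/0.21768 = 93.075 rad/s.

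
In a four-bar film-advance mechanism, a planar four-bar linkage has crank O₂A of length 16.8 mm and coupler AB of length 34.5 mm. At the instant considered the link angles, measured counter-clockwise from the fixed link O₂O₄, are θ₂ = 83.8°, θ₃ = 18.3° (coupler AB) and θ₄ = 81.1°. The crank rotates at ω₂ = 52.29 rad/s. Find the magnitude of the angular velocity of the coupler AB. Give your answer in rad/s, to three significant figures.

ω₂ = 52.29 rad/s
Differentiating the loop-closure r₂e^{iθ₂}+r₃e^{iθ₃}=r₁+r₄e^{iθ₄} gives r₂ω₂e^{iθ₂}+r₃ω₃e^{iθ₃}=r₄ω₄e^{iθ₄}.
Eliminating the other unknown: ω₃ = r₂ω₂ sin(θ₄−θ₂) / [r₃ sin(θ₃−θ₄)].
Numerator sine = -0.04711; denominator sine = -0.88942.
Result = 0.0168·52.29·(-0.04711) / (0.0345·(-0.88942)) = +1.3486 rad/s; magnitude 1.3486 rad/s.

1.35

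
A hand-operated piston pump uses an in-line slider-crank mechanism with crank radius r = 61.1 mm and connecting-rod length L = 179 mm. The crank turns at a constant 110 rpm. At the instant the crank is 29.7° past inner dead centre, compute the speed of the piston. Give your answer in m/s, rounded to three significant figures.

0.454

ω = 2π·110/60 = 11.52 rad/s
For an in-line slider-crank, x = r cosθ + √(L² − r² sin²θ), so v = −rω sinθ·[1 + r cosθ/√(L² − r² sin²θ)].
With r = 0.0611 m, L = 0.179 m, θ = 29.7°: √(L² − r² sin²θ) = 0.17642 m.
v = −0.0611·11.52·0.49546·[1 + 0.0611·0.86863/0.17642] = -0.45362 m/s.
|v| = 0.45362 m/s.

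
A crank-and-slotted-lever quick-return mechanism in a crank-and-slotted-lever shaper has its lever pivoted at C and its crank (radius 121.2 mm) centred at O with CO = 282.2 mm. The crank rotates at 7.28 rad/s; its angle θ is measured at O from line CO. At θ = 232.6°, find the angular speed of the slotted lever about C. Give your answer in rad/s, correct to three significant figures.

ω = 7.28 rad/s
Crank pin A relative to C: A = (d + r cosθ, r sinθ); lever angle φ = atan2(r sinθ, d + r cosθ).
Differentiating tanφ: φ̇ = rω(d cosθ + r)/(d² + r² + 2dr cosθ).
d² + r² + 2dr cosθ = |CA|² = 0.0527786 m²;  d cosθ + r = -0.050201 m.
|ω_lever| = |0.1212·7.28·-0.050201| / 0.0527786 = 0.83925 rad/s.

0.839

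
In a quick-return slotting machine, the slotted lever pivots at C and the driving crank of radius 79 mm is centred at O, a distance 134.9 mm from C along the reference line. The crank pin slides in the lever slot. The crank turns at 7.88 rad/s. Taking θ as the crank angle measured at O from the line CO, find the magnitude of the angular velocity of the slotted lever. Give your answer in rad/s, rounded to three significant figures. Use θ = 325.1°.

ω = 7.88 rad/s
Crank pin A relative to C: A = (d + r cosθ, r sinθ); lever angle φ = atan2(r sinθ, d + r cosθ).
Differentiating tanφ: φ̇ = rω(d cosθ + r)/(d² + r² + 2dr cosθ).
d² + r² + 2dr cosθ = |CA|² = 0.0419199 m²;  d cosθ + r = +0.18964 m.
|ω_lever| = |0.079·7.88·+0.18964| / 0.0419199 = 2.8162 rad/s.

2.82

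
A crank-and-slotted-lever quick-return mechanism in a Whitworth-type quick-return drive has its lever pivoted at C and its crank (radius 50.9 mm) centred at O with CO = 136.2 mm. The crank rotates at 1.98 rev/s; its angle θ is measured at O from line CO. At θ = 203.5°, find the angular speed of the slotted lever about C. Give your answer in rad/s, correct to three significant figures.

5.56

ω = 12.44 rad/s (from 1.98 rev/s).
Crank pin A relative to C: A = (d + r cosθ, r sinθ); lever angle φ = atan2(r sinθ, d + r cosθ).
Differentiating tanφ: φ̇ = rω(d cosθ + r)/(d² + r² + 2dr cosθ).
d² + r² + 2dr cosθ = |CA|² = 0.00842607 m²;  d cosθ + r = -0.074004 m.
|ω_lever| = |0.0509·12.44·-0.074004| / 0.00842607 = 5.5615 rad/s.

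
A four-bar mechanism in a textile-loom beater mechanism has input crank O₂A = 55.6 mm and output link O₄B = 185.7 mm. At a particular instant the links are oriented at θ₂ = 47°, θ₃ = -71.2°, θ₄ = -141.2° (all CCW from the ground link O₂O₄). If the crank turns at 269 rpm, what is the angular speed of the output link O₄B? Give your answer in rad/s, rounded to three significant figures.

7.91

ω₂ = 28.17 rad/s (from 269 rpm).
Differentiating the loop-closure r₂e^{iθ₂}+r₃e^{iθ₃}=r₁+r₄e^{iθ₄} gives r₂ω₂e^{iθ₂}+r₃ω₃e^{iθ₃}=r₄ω₄e^{iθ₄}.
Eliminating the other unknown: ω₄ = r₂ω₂ sin(θ₂−θ₃) / [r₄ sin(θ₄−θ₃)].
Numerator sine = +0.88130; denominator sine = -0.93969.
Result = 0.0556·28.17·(+0.88130) / (0.1857·(-0.93969)) = -7.9101 rad/s; magnitude 7.9101 rad/s.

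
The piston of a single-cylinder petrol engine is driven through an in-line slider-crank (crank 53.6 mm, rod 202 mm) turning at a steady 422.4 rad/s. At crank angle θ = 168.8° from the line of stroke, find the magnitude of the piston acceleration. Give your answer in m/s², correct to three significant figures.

7030

ω = 422.4 rad/s
x(θ) = r cosθ + √(L² − r² sin²θ); with ω constant, a = ω²·d²x/dθ².
d²x/dθ² = −r cosθ − r²(cos2θ)/√u − r⁴ sin²2θ/(4u^{3/2}),  u = L² − r² sin²θ = 0.0406956 m².
Substituting r = 0.0536 m, L = 0.202 m, θ = 168.8°: d²x/dθ² = +0.039376 m.
a = ω²·d²x/dθ² = (422.4)²·(+0.039376) = +7025.5 m/s²;  |a| = 7025.5 m/s².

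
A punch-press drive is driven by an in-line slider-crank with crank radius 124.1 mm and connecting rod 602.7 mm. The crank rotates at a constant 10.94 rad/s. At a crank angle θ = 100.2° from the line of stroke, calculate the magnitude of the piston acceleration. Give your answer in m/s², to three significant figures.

ω = 10.94 rad/s
x(θ) = r cosθ + √(L² − r² sin²θ); with ω constant, a = ω²·d²x/dθ².
d²x/dθ² = −r cosθ − r²(cos2θ)/√u − r⁴ sin²2θ/(4u^{3/2}),  u = L² − r² sin²θ = 0.348329 m².
Substituting r = 0.1241 m, L = 0.6027 m, θ = 100.2°: d²x/dθ² = +0.046399 m.
a = ω²·d²x/dθ² = (10.94)²·(+0.046399) = +5.5532 m/s²;  |a| = 5.5532 m/s².

5.55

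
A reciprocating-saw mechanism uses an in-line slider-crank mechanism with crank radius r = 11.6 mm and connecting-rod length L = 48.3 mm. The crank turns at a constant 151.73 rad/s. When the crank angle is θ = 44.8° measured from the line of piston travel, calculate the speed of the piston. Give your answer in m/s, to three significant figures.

1.45

ω = 151.7 rad/s
For an in-line slider-crank, x = r cosθ + √(L² − r² sin²θ), so v = −rω sinθ·[1 + r cosθ/√(L² − r² sin²θ)].
With r = 0.0116 m, L = 0.0483 m, θ = 44.8°: √(L² − r² sin²θ) = 0.047603 m.
v = −0.0116·151.7·0.70463·[1 + 0.0116·0.70957/0.047603] = -1.4546 m/s.
|v| = 1.4546 m/s.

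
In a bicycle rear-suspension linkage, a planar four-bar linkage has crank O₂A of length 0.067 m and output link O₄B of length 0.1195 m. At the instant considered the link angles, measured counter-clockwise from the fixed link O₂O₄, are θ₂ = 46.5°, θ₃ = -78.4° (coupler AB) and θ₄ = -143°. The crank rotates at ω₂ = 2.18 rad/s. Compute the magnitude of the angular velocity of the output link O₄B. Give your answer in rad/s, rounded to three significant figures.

ω₂ = 2.18 rad/s
Differentiating the loop-closure r₂e^{iθ₂}+r₃e^{iθ₃}=r₁+r₄e^{iθ₄} gives r₂ω₂e^{iθ₂}+r₃ω₃e^{iθ₃}=r₄ω₄e^{iθ₄}.
Eliminating the other unknown: ω₄ = r₂ω₂ sin(θ₂−θ₃) / [r₄ sin(θ₄−θ₃)].
Numerator sine = +0.82015; denominator sine = -0.90334.
Result = 0.067·2.18·(+0.82015) / (0.1195·(-0.90334)) = -1.1097 rad/s; magnitude 1.1097 rad/s.

1.11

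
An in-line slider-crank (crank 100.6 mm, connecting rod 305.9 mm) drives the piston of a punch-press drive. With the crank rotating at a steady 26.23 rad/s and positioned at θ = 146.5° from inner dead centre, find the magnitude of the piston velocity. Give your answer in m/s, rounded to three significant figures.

ω = 26.23 rad/s
For an in-line slider-crank, x = r cosθ + √(L² − r² sin²θ), so v = −rω sinθ·[1 + r cosθ/√(L² − r² sin²θ)].
With r = 0.1006 m, L = 0.3059 m, θ = 146.5°: √(L² − r² sin²θ) = 0.30082 m.
v = −0.1006·26.23·0.55194·[1 + 0.1006·-0.83389/0.30082] = -1.0503 m/s.
|v| = 1.0503 m/s.

1.05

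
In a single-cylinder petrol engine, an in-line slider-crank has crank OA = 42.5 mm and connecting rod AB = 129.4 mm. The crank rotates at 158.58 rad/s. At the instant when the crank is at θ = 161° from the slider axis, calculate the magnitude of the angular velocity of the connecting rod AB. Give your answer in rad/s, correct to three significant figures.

49.5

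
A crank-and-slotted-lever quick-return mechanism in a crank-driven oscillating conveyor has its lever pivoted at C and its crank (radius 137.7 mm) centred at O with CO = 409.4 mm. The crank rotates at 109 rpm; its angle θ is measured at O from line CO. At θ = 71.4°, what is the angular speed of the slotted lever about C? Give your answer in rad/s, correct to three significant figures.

1.89

ω = 11.41 rad/s (from 109 rpm).
Crank pin A relative to C: A = (d + r cosθ, r sinθ); lever angle φ = atan2(r sinθ, d + r cosθ).
Differentiating tanφ: φ̇ = rω(d cosθ + r)/(d² + r² + 2dr cosθ).
d² + r² + 2dr cosθ = |CA|² = 0.222532 m²;  d cosθ + r = +0.26828 m.
|ω_lever| = |0.1377·11.41·+0.26828| / 0.222532 = 1.8949 rad/s.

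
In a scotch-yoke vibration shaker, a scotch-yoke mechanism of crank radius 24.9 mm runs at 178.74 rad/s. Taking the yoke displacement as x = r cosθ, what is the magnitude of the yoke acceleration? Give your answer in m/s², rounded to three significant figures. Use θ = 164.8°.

768

ω = 178.7 rad/s
x = r cosθ ⇒ ẍ = −rω² cosθ (ω constant).
|a| = rω²|cosθ| = 0.0249·(178.7)²·|cos 164.8°| = 767.68 m/s².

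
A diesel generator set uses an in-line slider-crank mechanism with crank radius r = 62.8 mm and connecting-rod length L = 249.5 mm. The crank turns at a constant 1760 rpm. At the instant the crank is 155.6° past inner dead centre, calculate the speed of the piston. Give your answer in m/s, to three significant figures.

3.68

ω = 2π·1760/60 = 184.3 rad/s
For an in-line slider-crank, x = r cosθ + √(L² − r² sin²θ), so v = −rω sinθ·[1 + r cosθ/√(L² − r² sin²θ)].
With r = 0.0628 m, L = 0.2495 m, θ = 155.6°: √(L² − r² sin²θ) = 0.24815 m.
v = −0.0628·184.3·0.41310·[1 + 0.0628·-0.91068/0.24815] = -3.6795 m/s.
|v| = 3.6795 m/s.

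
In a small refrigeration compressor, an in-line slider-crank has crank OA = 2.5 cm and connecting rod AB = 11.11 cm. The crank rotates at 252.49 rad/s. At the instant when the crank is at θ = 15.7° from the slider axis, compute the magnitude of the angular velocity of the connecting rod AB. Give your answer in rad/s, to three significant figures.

54.8

ω = 252.5 rad/s
The rod makes angle φ with the slider axis where L sinφ = r sinθ; differentiating, L cosφ·φ̇ = r ω cosθ.
L cosφ = √(L² − r² sin²θ) = 0.11089 m.
|ω_rod| = r ω |cosθ| / √(L² − r² sin²θ) = 0.025·252.5·0.96269/0.11089 = 54.798 rad/s.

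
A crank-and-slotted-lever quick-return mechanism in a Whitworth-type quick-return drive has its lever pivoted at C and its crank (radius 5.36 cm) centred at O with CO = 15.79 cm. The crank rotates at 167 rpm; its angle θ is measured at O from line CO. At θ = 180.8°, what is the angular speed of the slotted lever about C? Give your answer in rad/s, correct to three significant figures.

8.98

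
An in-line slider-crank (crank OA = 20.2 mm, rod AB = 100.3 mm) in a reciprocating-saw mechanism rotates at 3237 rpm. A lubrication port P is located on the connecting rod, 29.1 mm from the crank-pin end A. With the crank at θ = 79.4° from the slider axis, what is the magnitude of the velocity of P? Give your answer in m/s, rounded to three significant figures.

6.86

ω = 339 rad/s.  Crank-pin speed |V_A| = rω = 6.8474 m/s, perpendicular to OA.
Rod angle: sinφ = −(r/L) sinθ ⇒ φ = -11.418°; ω_rod = −rω cosθ/√(L²−r²sin²θ) = -12.812 rad/s.
V_P = V_A + ω_rod × AP, with AP = 0.0291 m along the rod.
Components: V_Px = −rω sinθ − a·ω_rod·sinφ = -6.8043 m/s;  V_Py = rω cosθ + a·ω_rod·cosφ = +0.89414 m/s.
|V_P| = √(V_Px² + V_Py²) = 6.8628 m/s.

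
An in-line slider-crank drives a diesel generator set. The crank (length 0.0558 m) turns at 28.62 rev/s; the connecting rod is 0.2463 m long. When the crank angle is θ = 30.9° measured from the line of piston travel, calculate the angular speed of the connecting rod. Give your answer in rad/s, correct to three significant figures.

35.2

ω = 179.8 rad/s (converted from 28.62 rev/s).
The rod makes angle φ with the slider axis where L sinφ = r sinθ; differentiating, L cosφ·φ̇ = r ω cosθ.
L cosφ = √(L² − r² sin²θ) = 0.24463 m.
|ω_rod| = r ω |cosθ| / √(L² − r² sin²θ) = 0.0558·179.8·0.85806/0.24463 = 35.196 rad/s.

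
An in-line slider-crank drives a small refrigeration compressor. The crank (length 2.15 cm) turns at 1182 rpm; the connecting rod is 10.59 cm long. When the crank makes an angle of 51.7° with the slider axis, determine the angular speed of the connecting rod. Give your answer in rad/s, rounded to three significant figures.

ω = 123.8 rad/s (converted from 1182 rpm).
The rod makes angle φ with the slider axis where L sinφ = r sinθ; differentiating, L cosφ·φ̇ = r ω cosθ.
L cosφ = √(L² − r² sin²θ) = 0.10455 m.
|ω_rod| = r ω |cosθ| / √(L² − r² sin²θ) = 0.0215·123.8·0.61978/0.10455 = 15.776 rad/s.

15.8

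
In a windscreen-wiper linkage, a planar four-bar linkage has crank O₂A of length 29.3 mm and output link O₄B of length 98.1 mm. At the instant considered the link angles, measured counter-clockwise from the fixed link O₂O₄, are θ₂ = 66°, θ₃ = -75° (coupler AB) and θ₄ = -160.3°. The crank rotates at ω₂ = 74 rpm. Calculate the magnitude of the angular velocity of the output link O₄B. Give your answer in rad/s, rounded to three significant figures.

ω₂ = 7.749 rad/s (from 74 rpm).
Differentiating the loop-closure r₂e^{iθ₂}+r₃e^{iθ₃}=r₁+r₄e^{iθ₄} gives r₂ω₂e^{iθ₂}+r₃ω₃e^{iθ₃}=r₄ω₄e^{iθ₄}.
Eliminating the other unknown: ω₄ = r₂ω₂ sin(θ₂−θ₃) / [r₄ sin(θ₄−θ₃)].
Numerator sine = +0.62932; denominator sine = -0.99664.
Result = 0.0293·7.749·(+0.62932) / (0.0981·(-0.99664)) = -1.4615 rad/s; magnitude 1.4615 rad/s.

1.46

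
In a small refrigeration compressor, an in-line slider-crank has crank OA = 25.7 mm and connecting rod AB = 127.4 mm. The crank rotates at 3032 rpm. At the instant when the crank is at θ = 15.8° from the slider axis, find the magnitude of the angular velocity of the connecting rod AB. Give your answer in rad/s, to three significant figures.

ω = 317.5 rad/s (converted from 3032 rpm).
The rod makes angle φ with the slider axis where L sinφ = r sinθ; differentiating, L cosφ·φ̇ = r ω cosθ.
L cosφ = √(L² − r² sin²θ) = 0.12721 m.
|ω_rod| = r ω |cosθ| / √(L² − r² sin²θ) = 0.0257·317.5·0.96222/0.12721 = 61.724 rad/s.

61.7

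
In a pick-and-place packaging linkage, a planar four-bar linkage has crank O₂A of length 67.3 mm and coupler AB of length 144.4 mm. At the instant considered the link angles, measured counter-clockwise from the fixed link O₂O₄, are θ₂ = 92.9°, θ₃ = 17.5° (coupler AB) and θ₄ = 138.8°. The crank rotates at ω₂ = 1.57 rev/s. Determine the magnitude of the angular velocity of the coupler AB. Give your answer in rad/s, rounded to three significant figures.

3.86

ω₂ = 9.865 rad/s (from 1.57 rev/s).
Differentiating the loop-closure r₂e^{iθ₂}+r₃e^{iθ₃}=r₁+r₄e^{iθ₄} gives r₂ω₂e^{iθ₂}+r₃ω₃e^{iθ₃}=r₄ω₄e^{iθ₄}.
Eliminating the other unknown: ω₃ = r₂ω₂ sin(θ₄−θ₂) / [r₃ sin(θ₃−θ₄)].
Numerator sine = +0.71813; denominator sine = -0.85446.
Result = 0.0673·9.865·(+0.71813) / (0.1444·(-0.85446)) = -3.864 rad/s; magnitude 3.864 rad/s.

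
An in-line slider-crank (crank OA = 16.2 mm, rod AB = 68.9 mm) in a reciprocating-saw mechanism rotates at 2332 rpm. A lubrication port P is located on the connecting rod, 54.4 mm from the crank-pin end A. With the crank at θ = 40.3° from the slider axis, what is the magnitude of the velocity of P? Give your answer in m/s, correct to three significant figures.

ω = 244.2 rad/s.  Crank-pin speed |V_A| = rω = 3.9561 m/s, perpendicular to OA.
Rod angle: sinφ = −(r/L) sinθ ⇒ φ = -8.747°; ω_rod = −rω cosθ/√(L²−r²sin²θ) = -44.307 rad/s.
V_P = V_A + ω_rod × AP, with AP = 0.0544 m along the rod.
Components: V_Px = −rω sinθ − a·ω_rod·sinφ = -2.9253 m/s;  V_Py = rω cosθ + a·ω_rod·cosφ = +0.63498 m/s.
|V_P| = √(V_Px² + V_Py²) = 2.9935 m/s.

2.99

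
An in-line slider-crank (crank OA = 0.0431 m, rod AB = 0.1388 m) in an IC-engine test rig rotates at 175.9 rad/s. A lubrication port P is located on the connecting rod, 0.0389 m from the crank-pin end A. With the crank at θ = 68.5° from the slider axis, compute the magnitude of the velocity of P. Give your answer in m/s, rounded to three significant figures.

7.56

ω = 175.9 rad/s.  Crank-pin speed |V_A| = rω = 7.5813 m/s, perpendicular to OA.
Rod angle: sinφ = −(r/L) sinθ ⇒ φ = -16.793°; ω_rod = −rω cosθ/√(L²−r²sin²θ) = -20.91 rad/s.
V_P = V_A + ω_rod × AP, with AP = 0.0389 m along the rod.
Components: V_Px = −rω sinθ − a·ω_rod·sinφ = -7.2888 m/s;  V_Py = rω cosθ + a·ω_rod·cosφ = +1.9998 m/s.
|V_P| = √(V_Px² + V_Py²) = 7.5581 m/s.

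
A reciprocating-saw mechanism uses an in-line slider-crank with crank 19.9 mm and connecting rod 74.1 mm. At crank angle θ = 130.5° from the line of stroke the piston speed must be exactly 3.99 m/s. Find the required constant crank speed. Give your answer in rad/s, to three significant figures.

For an in-line slider-crank, |v_piston| = rω|sinθ|·[1 + r cosθ/√(L² − r² sin²θ)].
With r = 0.0199 m, L = 0.0741 m, θ = 130.5°: the bracketed kinematic factor |dx/dθ| = 0.012436 m.
ω = v/|dx/dθ| = 3.99/0.012436 = 320.84 rad/s.

321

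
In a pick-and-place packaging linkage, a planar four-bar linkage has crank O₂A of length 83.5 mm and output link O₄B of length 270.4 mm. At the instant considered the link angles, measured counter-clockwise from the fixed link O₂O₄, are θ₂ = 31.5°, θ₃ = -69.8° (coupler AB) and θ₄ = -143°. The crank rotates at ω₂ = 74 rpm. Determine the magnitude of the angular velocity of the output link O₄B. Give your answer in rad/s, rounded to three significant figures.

ω₂ = 7.749 rad/s (from 74 rpm).
Differentiating the loop-closure r₂e^{iθ₂}+r₃e^{iθ₃}=r₁+r₄e^{iθ₄} gives r₂ω₂e^{iθ₂}+r₃ω₃e^{iθ₃}=r₄ω₄e^{iθ₄}.
Eliminating the other unknown: ω₄ = r₂ω₂ sin(θ₂−θ₃) / [r₄ sin(θ₄−θ₃)].
Numerator sine = +0.98061; denominator sine = -0.95732.
Result = 0.0835·7.749·(+0.98061) / (0.2704·(-0.95732)) = -2.4512 rad/s; magnitude 2.4512 rad/s.

2.45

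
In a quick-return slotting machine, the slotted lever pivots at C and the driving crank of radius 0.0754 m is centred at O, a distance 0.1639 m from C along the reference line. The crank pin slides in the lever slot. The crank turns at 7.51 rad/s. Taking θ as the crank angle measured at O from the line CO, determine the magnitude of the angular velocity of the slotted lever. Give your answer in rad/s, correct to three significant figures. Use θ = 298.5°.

ω = 7.51 rad/s
Crank pin A relative to C: A = (d + r cosθ, r sinθ); lever angle φ = atan2(r sinθ, d + r cosθ).
Differentiating tanφ: φ̇ = rω(d cosθ + r)/(d² + r² + 2dr cosθ).
d² + r² + 2dr cosθ = |CA|² = 0.0443419 m²;  d cosθ + r = +0.15361 m.
|ω_lever| = |0.0754·7.51·+0.15361| / 0.0443419 = 1.9616 rad/s.

1.96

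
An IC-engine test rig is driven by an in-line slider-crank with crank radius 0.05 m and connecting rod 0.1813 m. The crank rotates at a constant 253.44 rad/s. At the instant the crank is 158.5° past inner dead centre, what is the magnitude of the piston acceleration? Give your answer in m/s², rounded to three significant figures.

ω = 253.4 rad/s
x(θ) = r cosθ + √(L² − r² sin²θ); with ω constant, a = ω²·d²x/dθ².
d²x/dθ² = −r cosθ − r²(cos2θ)/√u − r⁴ sin²2θ/(4u^{3/2}),  u = L² − r² sin²θ = 0.0325339 m².
Substituting r = 0.05 m, L = 0.1813 m, θ = 158.5°: d²x/dθ² = +0.03626 m.
a = ω²·d²x/dθ² = (253.4)²·(+0.03626) = +2329.1 m/s²;  |a| = 2329.1 m/s².

2330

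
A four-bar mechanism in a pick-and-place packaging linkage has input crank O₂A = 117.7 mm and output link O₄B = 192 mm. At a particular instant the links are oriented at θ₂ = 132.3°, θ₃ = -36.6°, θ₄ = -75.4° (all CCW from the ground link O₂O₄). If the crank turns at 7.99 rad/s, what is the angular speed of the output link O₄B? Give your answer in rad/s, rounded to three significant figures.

1.50

ω₂ = 7.99 rad/s
Differentiating the loop-closure r₂e^{iθ₂}+r₃e^{iθ₃}=r₁+r₄e^{iθ₄} gives r₂ω₂e^{iθ₂}+r₃ω₃e^{iθ₃}=r₄ω₄e^{iθ₄}.
Eliminating the other unknown: ω₄ = r₂ω₂ sin(θ₂−θ₃) / [r₄ sin(θ₄−θ₃)].
Numerator sine = +0.19252; denominator sine = -0.62660.
Result = 0.1177·7.99·(+0.19252) / (0.192·(-0.62660)) = -1.5049 rad/s; magnitude 1.5049 rad/s.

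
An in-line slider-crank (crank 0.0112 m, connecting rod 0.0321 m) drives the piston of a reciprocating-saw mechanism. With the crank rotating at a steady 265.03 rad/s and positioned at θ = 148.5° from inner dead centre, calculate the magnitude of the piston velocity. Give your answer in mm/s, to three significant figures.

ω = 265 rad/s
For an in-line slider-crank, x = r cosθ + √(L² − r² sin²θ), so v = −rω sinθ·[1 + r cosθ/√(L² − r² sin²θ)].
With r = 0.0112 m, L = 0.0321 m, θ = 148.5°: √(L² − r² sin²θ) = 0.031562 m.
v = −0.0112·265·0.52250·[1 + 0.0112·-0.85264/0.031562] = -1.0817 m/s.
|v| = 1.0817 m/s = 1081.7 mm/s.

1080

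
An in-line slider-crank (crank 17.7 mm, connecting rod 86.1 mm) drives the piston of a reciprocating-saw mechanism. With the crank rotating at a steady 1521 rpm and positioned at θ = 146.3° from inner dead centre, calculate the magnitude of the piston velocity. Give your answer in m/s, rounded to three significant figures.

ω = 2π·1521/60 = 159.3 rad/s
For an in-line slider-crank, x = r cosθ + √(L² − r² sin²θ), so v = −rω sinθ·[1 + r cosθ/√(L² − r² sin²θ)].
With r = 0.0177 m, L = 0.0861 m, θ = 146.3°: √(L² − r² sin²θ) = 0.085538 m.
v = −0.0177·159.3·0.55484·[1 + 0.0177·-0.83195/0.085538] = -1.2949 m/s.
|v| = 1.2949 m/s.

1.29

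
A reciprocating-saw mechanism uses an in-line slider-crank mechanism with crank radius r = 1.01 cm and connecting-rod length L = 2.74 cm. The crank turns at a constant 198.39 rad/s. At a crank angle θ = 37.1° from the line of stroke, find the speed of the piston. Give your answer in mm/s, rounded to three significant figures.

ω = 198.4 rad/s
For an in-line slider-crank, x = r cosθ + √(L² − r² sin²θ), so v = −rω sinθ·[1 + r cosθ/√(L² − r² sin²θ)].
With r = 0.0101 m, L = 0.0274 m, θ = 37.1°: √(L² − r² sin²θ) = 0.026714 m.
v = −0.0101·198.4·0.60321·[1 + 0.0101·0.79758/0.026714] = -1.5731 m/s.
|v| = 1.5731 m/s = 1573.1 mm/s.

1570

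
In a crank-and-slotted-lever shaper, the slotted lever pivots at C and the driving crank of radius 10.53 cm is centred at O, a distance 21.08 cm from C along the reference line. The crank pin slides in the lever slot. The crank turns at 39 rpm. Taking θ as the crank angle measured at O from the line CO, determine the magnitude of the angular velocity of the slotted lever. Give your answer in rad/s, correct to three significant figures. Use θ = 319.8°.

ω = 4.084 rad/s (from 39 rpm).
Crank pin A relative to C: A = (d + r cosθ, r sinθ); lever angle φ = atan2(r sinθ, d + r cosθ).
Differentiating tanφ: φ̇ = rω(d cosθ + r)/(d² + r² + 2dr cosθ).
d² + r² + 2dr cosθ = |CA|² = 0.0894331 m²;  d cosθ + r = +0.26631 m.
|ω_lever| = |0.1053·4.084·+0.26631| / 0.0894331 = 1.2806 rad/s.

1.28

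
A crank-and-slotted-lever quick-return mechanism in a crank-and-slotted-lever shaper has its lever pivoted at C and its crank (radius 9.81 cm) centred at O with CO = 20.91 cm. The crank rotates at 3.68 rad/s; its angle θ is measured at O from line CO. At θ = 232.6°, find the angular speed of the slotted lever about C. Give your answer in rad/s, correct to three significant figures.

ω = 3.68 rad/s
Crank pin A relative to C: A = (d + r cosθ, r sinθ); lever angle φ = atan2(r sinθ, d + r cosθ).
Differentiating tanφ: φ̇ = rω(d cosθ + r)/(d² + r² + 2dr cosθ).
d² + r² + 2dr cosθ = |CA|² = 0.0284286 m²;  d cosθ + r = -0.028902 m.
|ω_lever| = |0.0981·3.68·-0.028902| / 0.0284286 = 0.36702 rad/s.

0.367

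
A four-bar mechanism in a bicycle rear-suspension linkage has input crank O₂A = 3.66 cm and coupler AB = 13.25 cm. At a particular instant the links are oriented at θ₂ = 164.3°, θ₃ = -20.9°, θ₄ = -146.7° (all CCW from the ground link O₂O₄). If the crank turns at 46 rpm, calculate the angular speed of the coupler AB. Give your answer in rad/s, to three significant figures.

ω₂ = 4.817 rad/s (from 46 rpm).
Differentiating the loop-closure r₂e^{iθ₂}+r₃e^{iθ₃}=r₁+r₄e^{iθ₄} gives r₂ω₂e^{iθ₂}+r₃ω₃e^{iθ₃}=r₄ω₄e^{iθ₄}.
Eliminating the other unknown: ω₃ = r₂ω₂ sin(θ₄−θ₂) / [r₃ sin(θ₃−θ₄)].
Numerator sine = +0.75471; denominator sine = +0.81106.
Result = 0.0366·4.817·(+0.75471) / (0.1325·(+0.81106)) = +1.2382 rad/s; magnitude 1.2382 rad/s.

1.24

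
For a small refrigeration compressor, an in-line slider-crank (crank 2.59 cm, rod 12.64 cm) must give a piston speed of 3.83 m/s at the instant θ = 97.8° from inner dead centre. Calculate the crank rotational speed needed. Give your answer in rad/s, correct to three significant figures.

154

For an in-line slider-crank, |v_piston| = rω|sinθ|·[1 + r cosθ/√(L² − r² sin²θ)].
With r = 0.0259 m, L = 0.1264 m, θ = 97.8°: the bracketed kinematic factor |dx/dθ| = 0.024932 m.
ω = v/|dx/dθ| = 3.83/0.024932 = 153.62 rad/s.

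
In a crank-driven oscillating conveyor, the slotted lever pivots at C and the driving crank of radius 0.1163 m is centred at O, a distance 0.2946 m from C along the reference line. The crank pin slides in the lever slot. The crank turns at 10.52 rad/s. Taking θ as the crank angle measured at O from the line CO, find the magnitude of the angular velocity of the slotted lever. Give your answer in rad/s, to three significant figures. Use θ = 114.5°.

0.0999

ω = 10.52 rad/s
Crank pin A relative to C: A = (d + r cosθ, r sinθ); lever angle φ = atan2(r sinθ, d + r cosθ).
Differentiating tanφ: φ̇ = rω(d cosθ + r)/(d² + r² + 2dr cosθ).
d² + r² + 2dr cosθ = |CA|² = 0.0718984 m²;  d cosθ + r = -0.0058686 m.
|ω_lever| = |0.1163·10.52·-0.0058686| / 0.0718984 = 0.099865 rad/s.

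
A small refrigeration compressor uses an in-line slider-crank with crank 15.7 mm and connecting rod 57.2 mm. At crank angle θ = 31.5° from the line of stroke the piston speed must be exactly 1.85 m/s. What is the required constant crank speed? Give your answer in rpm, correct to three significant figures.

For an in-line slider-crank, |v_piston| = rω|sinθ|·[1 + r cosθ/√(L² − r² sin²θ)].
With r = 0.0157 m, L = 0.0572 m, θ = 31.5°: the bracketed kinematic factor |dx/dθ| = 0.010143 m.
ω = v/|dx/dθ| = 1.85/0.010143 = 182.39 rad/s.
N = 60ω/(2π) = 1741.7 rpm.

1740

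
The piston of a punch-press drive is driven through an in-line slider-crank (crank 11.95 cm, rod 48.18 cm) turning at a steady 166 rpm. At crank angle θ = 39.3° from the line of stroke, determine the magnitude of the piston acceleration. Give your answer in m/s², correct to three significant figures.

29.9

ω = 2π·166/60 = 17.38 rad/s
x(θ) = r cosθ + √(L² − r² sin²θ); with ω constant, a = ω²·d²x/dθ².
d²x/dθ² = −r cosθ − r²(cos2θ)/√u − r⁴ sin²2θ/(4u^{3/2}),  u = L² − r² sin²θ = 0.226402 m².
Substituting r = 0.1195 m, L = 0.4818 m, θ = 39.3°: d²x/dθ² = -0.098861 m.
a = ω²·d²x/dθ² = (17.38)²·(-0.098861) = -29.874 m/s²;  |a| = 29.874 m/s².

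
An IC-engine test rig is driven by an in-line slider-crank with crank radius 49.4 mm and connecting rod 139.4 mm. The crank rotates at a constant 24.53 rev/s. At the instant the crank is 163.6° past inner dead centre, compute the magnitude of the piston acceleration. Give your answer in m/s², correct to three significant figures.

ω = 2π·24.5 = 154.1 rad/s
x(θ) = r cosθ + √(L² − r² sin²θ); with ω constant, a = ω²·d²x/dθ².
d²x/dθ² = −r cosθ − r²(cos2θ)/√u − r⁴ sin²2θ/(4u^{3/2}),  u = L² − r² sin²θ = 0.0192378 m².
Substituting r = 0.0494 m, L = 0.1394 m, θ = 163.6°: d²x/dθ² = +0.032437 m.
a = ω²·d²x/dθ² = (154.1)²·(+0.032437) = +770.54 m/s²;  |a| = 770.54 m/s².

771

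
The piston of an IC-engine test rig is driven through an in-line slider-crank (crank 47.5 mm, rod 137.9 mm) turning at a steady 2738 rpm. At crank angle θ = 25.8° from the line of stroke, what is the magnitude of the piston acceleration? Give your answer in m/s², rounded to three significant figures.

ω = 2π·2738/60 = 286.7 rad/s
x(θ) = r cosθ + √(L² − r² sin²θ); with ω constant, a = ω²·d²x/dθ².
d²x/dθ² = −r cosθ − r²(cos2θ)/√u − r⁴ sin²2θ/(4u^{3/2}),  u = L² − r² sin²θ = 0.018589 m².
Substituting r = 0.0475 m, L = 0.1379 m, θ = 25.8°: d²x/dθ² = -0.053353 m.
a = ω²·d²x/dθ² = (286.7)²·(-0.053353) = -4386.1 m/s²;  |a| = 4386.1 m/s².

4390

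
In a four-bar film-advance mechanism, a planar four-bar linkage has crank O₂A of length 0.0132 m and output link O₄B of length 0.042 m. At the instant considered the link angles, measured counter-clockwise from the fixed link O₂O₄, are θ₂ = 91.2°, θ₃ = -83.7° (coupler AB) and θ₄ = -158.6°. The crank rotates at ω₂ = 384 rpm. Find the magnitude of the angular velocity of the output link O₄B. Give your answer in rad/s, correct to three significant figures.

1.16

ω₂ = 40.21 rad/s (from 384 rpm).
Differentiating the loop-closure r₂e^{iθ₂}+r₃e^{iθ₃}=r₁+r₄e^{iθ₄} gives r₂ω₂e^{iθ₂}+r₃ω₃e^{iθ₃}=r₄ω₄e^{iθ₄}.
Eliminating the other unknown: ω₄ = r₂ω₂ sin(θ₂−θ₃) / [r₄ sin(θ₄−θ₃)].
Numerator sine = +0.08889; denominator sine = -0.96547.
Result = 0.0132·40.21·(+0.08889) / (0.042·(-0.96547)) = -1.1636 rad/s; magnitude 1.1636 rad/s.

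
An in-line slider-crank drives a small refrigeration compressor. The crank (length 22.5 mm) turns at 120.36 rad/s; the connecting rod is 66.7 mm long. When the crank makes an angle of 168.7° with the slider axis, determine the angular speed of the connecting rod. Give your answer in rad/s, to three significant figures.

ω = 120.4 rad/s
The rod makes angle φ with the slider axis where L sinφ = r sinθ; differentiating, L cosφ·φ̇ = r ω cosθ.
L cosφ = √(L² − r² sin²θ) = 0.066554 m.
|ω_rod| = r ω |cosθ| / √(L² − r² sin²θ) = 0.0225·120.4·0.98061/0.066554 = 39.901 rad/s.

39.9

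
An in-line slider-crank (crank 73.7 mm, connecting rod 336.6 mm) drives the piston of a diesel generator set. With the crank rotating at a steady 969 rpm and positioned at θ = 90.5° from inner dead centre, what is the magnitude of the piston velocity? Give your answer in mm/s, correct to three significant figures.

7460

ω = 2π·969/60 = 101.5 rad/s
For an in-line slider-crank, x = r cosθ + √(L² − r² sin²θ), so v = −rω sinθ·[1 + r cosθ/√(L² − r² sin²θ)].
With r = 0.0737 m, L = 0.3366 m, θ = 90.5°: √(L² − r² sin²θ) = 0.32843 m.
v = −0.0737·101.5·0.99996·[1 + 0.0737·-0.00873/0.32843] = -7.4637 m/s.
|v| = 7.4637 m/s = 7463.7 mm/s.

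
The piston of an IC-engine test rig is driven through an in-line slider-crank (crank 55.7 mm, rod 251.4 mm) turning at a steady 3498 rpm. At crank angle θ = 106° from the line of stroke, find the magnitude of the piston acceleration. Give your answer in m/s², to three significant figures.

ω = 2π·3498/60 = 366.3 rad/s
x(θ) = r cosθ + √(L² − r² sin²θ); with ω constant, a = ω²·d²x/dθ².
d²x/dθ² = −r cosθ − r²(cos2θ)/√u − r⁴ sin²2θ/(4u^{3/2}),  u = L² − r² sin²θ = 0.0603352 m².
Substituting r = 0.0557 m, L = 0.2514 m, θ = 106°: d²x/dθ² = +0.026019 m.
a = ω²·d²x/dθ² = (366.3)²·(+0.026019) = +3491.3 m/s²;  |a| = 3491.3 m/s².

3490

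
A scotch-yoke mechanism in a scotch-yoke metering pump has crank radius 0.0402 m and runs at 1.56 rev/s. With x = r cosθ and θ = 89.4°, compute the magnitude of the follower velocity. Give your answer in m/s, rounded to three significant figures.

ω = 9.802 rad/s (from 1.56 rev/s).
x = r cosθ ⇒ ẋ = −rω sinθ.
|v| = rω|sinθ| = 0.0402·9.802·|sin 89.4°| = 0.39401 m/s.

0.394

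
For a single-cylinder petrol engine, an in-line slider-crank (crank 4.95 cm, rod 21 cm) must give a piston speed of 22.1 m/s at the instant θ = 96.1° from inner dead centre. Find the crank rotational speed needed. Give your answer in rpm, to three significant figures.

For an in-line slider-crank, |v_piston| = rω|sinθ|·[1 + r cosθ/√(L² − r² sin²θ)].
With r = 0.0495 m, L = 0.21 m, θ = 96.1°: the bracketed kinematic factor |dx/dθ| = 0.047952 m.
ω = v/|dx/dθ| = 22.1/0.047952 = 460.88 rad/s.
N = 60ω/(2π) = 4401.1 rpm.

4400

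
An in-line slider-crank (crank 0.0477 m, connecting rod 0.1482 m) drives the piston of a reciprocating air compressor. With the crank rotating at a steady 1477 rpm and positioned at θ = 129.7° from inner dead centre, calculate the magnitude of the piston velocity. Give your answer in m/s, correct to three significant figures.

ω = 2π·1477/60 = 154.7 rad/s
For an in-line slider-crank, x = r cosθ + √(L² − r² sin²θ), so v = −rω sinθ·[1 + r cosθ/√(L² − r² sin²θ)].
With r = 0.0477 m, L = 0.1482 m, θ = 129.7°: √(L² − r² sin²θ) = 0.14358 m.
v = −0.0477·154.7·0.76940·[1 + 0.0477·-0.63877/0.14358] = -4.4719 m/s.
|v| = 4.4719 m/s.

4.47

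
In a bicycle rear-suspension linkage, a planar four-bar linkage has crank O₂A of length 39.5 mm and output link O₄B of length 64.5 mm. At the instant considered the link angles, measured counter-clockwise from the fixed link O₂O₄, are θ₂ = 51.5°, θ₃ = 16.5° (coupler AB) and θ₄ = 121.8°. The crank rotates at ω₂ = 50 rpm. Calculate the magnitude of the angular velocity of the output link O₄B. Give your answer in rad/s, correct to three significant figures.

ω₂ = 5.236 rad/s (from 50 rpm).
Differentiating the loop-closure r₂e^{iθ₂}+r₃e^{iθ₃}=r₁+r₄e^{iθ₄} gives r₂ω₂e^{iθ₂}+r₃ω₃e^{iθ₃}=r₄ω₄e^{iθ₄}.
Eliminating the other unknown: ω₄ = r₂ω₂ sin(θ₂−θ₃) / [r₄ sin(θ₄−θ₃)].
Numerator sine = +0.57358; denominator sine = +0.96456.
Result = 0.0395·5.236·(+0.57358) / (0.0645·(+0.96456)) = +1.9068 rad/s; magnitude 1.9068 rad/s.

1.91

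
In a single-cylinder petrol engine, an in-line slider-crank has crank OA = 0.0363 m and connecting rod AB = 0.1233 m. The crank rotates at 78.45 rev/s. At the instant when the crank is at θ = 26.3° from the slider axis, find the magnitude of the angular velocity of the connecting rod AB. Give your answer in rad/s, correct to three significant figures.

131

ω = 492.9 rad/s (converted from 78.45 rev/s).
The rod makes angle φ with the slider axis where L sinφ = r sinθ; differentiating, L cosφ·φ̇ = r ω cosθ.
L cosφ = √(L² − r² sin²θ) = 0.12225 m.
|ω_rod| = r ω |cosθ| / √(L² − r² sin²θ) = 0.0363·492.9·0.89649/0.12225 = 131.22 rad/s.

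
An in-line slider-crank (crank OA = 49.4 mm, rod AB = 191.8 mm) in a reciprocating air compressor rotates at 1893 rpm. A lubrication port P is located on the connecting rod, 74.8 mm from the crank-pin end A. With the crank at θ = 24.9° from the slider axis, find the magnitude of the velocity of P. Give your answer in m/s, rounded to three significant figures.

ω = 198.2 rad/s.  Crank-pin speed |V_A| = rω = 9.7928 m/s, perpendicular to OA.
Rod angle: sinφ = −(r/L) sinθ ⇒ φ = -6.226°; ω_rod = −rω cosθ/√(L²−r²sin²θ) = -46.586 rad/s.
V_P = V_A + ω_rod × AP, with AP = 0.0748 m along the rod.
Components: V_Px = −rω sinθ − a·ω_rod·sinφ = -4.501 m/s;  V_Py = rω cosθ + a·ω_rod·cosφ = +5.4184 m/s.
|V_P| = √(V_Px² + V_Py²) = 7.044 m/s.

7.04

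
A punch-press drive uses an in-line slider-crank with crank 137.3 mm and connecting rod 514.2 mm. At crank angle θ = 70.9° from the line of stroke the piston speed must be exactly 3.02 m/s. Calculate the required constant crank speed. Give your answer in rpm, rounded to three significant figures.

204

For an in-line slider-crank, |v_piston| = rω|sinθ|·[1 + r cosθ/√(L² − r² sin²θ)].
With r = 0.1373 m, L = 0.5142 m, θ = 70.9°: the bracketed kinematic factor |dx/dθ| = 0.14146 m.
ω = v/|dx/dθ| = 3.02/0.14146 = 21.349 rad/s.
N = 60ω/(2π) = 203.87 rpm.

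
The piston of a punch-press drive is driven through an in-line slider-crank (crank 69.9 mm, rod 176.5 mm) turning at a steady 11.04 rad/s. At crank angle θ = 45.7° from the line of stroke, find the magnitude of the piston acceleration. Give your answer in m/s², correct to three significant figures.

6.01

ω = 11.04 rad/s
x(θ) = r cosθ + √(L² − r² sin²θ); with ω constant, a = ω²·d²x/dθ².
d²x/dθ² = −r cosθ − r²(cos2θ)/√u − r⁴ sin²2θ/(4u^{3/2}),  u = L² − r² sin²θ = 0.0286496 m².
Substituting r = 0.0699 m, L = 0.1765 m, θ = 45.7°: d²x/dθ² = -0.049344 m.
a = ω²·d²x/dθ² = (11.04)²·(-0.049344) = -6.0141 m/s²;  |a| = 6.0141 m/s².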